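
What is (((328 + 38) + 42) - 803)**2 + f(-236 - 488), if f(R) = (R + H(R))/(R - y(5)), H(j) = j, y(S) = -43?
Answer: 106254473/681 ≈ 1.5603e+5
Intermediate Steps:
f(R) = 2*R/(43 + R) (f(R) = (R + R)/(R - 1*(-43)) = (2*R)/(R + 43) = (2*R)/(43 + R) = 2*R/(43 + R))
(((328 + 38) + 42) - 803)**2 + f(-236 - 488) = (((328 + 38) + 42) - 803)**2 + 2*(-236 - 488)/(43 + (-236 - 488)) = ((366 + 42) - 803)**2 + 2*(-724)/(43 - 724) = (408 - 803)**2 + 2*(-724)/(-681) = (-395)**2 + 2*(-724)*(-1/681) = 156025 + 1448/681 = 106254473/681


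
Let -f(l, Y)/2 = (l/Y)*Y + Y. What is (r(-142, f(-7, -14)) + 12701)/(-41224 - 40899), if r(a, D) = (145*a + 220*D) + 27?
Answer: -1378/82123 ≈ -0.016780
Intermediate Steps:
f(l, Y) = -2*Y - 2*l (f(l, Y) = -2*((l/Y)*Y + Y) = -2*(l + Y) = -2*(Y + l) = -2*Y - 2*l)
r(a, D) = 27 + 145*a + 220*D
(r(-142, f(-7, -14)) + 12701)/(-41224 - 40899) = ((27 + 145*(-142) + 220*(-2*(-14) - 2*(-7))) + 12701)/(-41224 - 40899) = ((27 - 20590 + 220*(28 + 14)) + 12701)/(-82123) = ((27 - 20590 + 220*42) + 12701)*(-1/82123) = ((27 - 20590 + 9240) + 12701)*(-1/82123) = (-11323 + 12701)*(-1/82123) = 1378*(-1/82123) = -1378/82123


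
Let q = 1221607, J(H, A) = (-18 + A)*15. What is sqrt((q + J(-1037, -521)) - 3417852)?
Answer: I*sqrt(2204330) ≈ 1484.7*I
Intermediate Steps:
J(H, A) = -270 + 15*A
sqrt((q + J(-1037, -521)) - 3417852) = sqrt((1221607 + (-270 + 15*(-521))) - 3417852) = sqrt((1221607 + (-270 - 7815)) - 3417852) = sqrt((1221607 - 8085) - 3417852) = sqrt(1213522 - 3417852) = sqrt(-2204330) = I*sqrt(2204330)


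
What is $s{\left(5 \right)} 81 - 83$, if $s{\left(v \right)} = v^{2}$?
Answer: $1942$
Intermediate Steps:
$s{\left(5 \right)} 81 - 83 = 5^{2} \cdot 81 - 83 = 25 \cdot 81 - 83 = 2025 - 83 = 1942$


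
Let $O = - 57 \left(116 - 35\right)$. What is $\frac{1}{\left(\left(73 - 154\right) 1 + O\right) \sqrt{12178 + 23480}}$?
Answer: $- \frac{\sqrt{3962}}{55840428} \approx -1.1272 \cdot 10^{-6}$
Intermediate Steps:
$O = -4617$ ($O = \left(-57\right) 81 = -4617$)
$\frac{1}{\left(\left(73 - 154\right) 1 + O\right) \sqrt{12178 + 23480}} = \frac{1}{\left(\left(73 - 154\right) 1 - 4617\right) \sqrt{12178 + 23480}} = \frac{1}{\left(\left(-81\right) 1 - 4617\right) \sqrt{35658}} = \frac{1}{\left(-81 - 4617\right) 3 \sqrt{3962}} = \frac{\frac{1}{11886} \sqrt{3962}}{-4698} = - \frac{\frac{1}{11886} \sqrt{3962}}{4698} = - \frac{\sqrt{3962}}{55840428}$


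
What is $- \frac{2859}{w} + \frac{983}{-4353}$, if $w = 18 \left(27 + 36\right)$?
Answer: $- \frac{1506661}{548478} \approx -2.747$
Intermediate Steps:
$w = 1134$ ($w = 18 \cdot 63 = 1134$)
$- \frac{2859}{w} + \frac{983}{-4353} = - \frac{2859}{1134} + \frac{983}{-4353} = \left(-2859\right) \frac{1}{1134} + 983 \left(- \frac{1}{4353}\right) = - \frac{953}{378} - \frac{983}{4353} = - \frac{1506661}{548478}$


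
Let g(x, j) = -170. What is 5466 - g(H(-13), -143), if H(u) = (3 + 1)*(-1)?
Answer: 5636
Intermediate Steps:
H(u) = -4 (H(u) = 4*(-1) = -4)
5466 - g(H(-13), -143) = 5466 - 1*(-170) = 5466 + 170 = 5636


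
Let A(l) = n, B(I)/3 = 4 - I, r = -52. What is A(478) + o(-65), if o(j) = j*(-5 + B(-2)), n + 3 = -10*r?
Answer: -328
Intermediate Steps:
n = 517 (n = -3 - 10*(-52) = -3 + 520 = 517)
B(I) = 12 - 3*I (B(I) = 3*(4 - I) = 12 - 3*I)
A(l) = 517
o(j) = 13*j (o(j) = j*(-5 + (12 - 3*(-2))) = j*(-5 + (12 + 6)) = j*(-5 + 18) = j*13 = 13*j)
A(478) + o(-65) = 517 + 13*(-65) = 517 - 845 = -328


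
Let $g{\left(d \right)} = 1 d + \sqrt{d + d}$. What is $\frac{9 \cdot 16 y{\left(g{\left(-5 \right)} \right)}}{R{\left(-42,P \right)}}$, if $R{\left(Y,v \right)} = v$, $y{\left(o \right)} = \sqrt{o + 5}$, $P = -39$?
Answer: $- \frac{48 \sqrt[4]{-10}}{13} \approx -4.6428 - 4.6428 i$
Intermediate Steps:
$g{\left(d \right)} = d + \sqrt{2} \sqrt{d}$ ($g{\left(d \right)} = d + \sqrt{2 d} = d + \sqrt{2} \sqrt{d}$)
$y{\left(o \right)} = \sqrt{5 + o}$
$\frac{9 \cdot 16 y{\left(g{\left(-5 \right)} \right)}}{R{\left(-42,P \right)}} = \frac{9 \cdot 16 \sqrt{5 - \left(5 - \sqrt{2} \sqrt{-5}\right)}}{-39} = 144 \sqrt{5 - \left(5 - \sqrt{2} i \sqrt{5}\right)} \left(- \frac{1}{39}\right) = 144 \sqrt{5 - \left(5 - i \sqrt{10}\right)} \left(- \frac{1}{39}\right) = 144 \sqrt{i \sqrt{10}} \left(- \frac{1}{39}\right) = 144 \sqrt[4]{10} \sqrt{i} \left(- \frac{1}{39}\right) = - \frac{48 \sqrt[4]{10} \sqrt{i}}{13}$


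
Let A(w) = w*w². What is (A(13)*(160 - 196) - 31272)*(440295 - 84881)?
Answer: -39224910696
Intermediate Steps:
A(w) = w³
(A(13)*(160 - 196) - 31272)*(440295 - 84881) = (13³*(160 - 196) - 31272)*(440295 - 84881) = (2197*(-36) - 31272)*355414 = (-79092 - 31272)*355414 = -110364*355414 = -39224910696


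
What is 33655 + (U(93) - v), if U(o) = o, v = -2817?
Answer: 36565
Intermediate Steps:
33655 + (U(93) - v) = 33655 + (93 - 1*(-2817)) = 33655 + (93 + 2817) = 33655 + 2910 = 36565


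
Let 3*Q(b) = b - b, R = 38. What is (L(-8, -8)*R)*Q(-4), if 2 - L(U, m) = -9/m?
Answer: 0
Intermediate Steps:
L(U, m) = 2 + 9/m (L(U, m) = 2 - (-9)/m = 2 + 9/m)
Q(b) = 0 (Q(b) = (b - b)/3 = (⅓)*0 = 0)
(L(-8, -8)*R)*Q(-4) = ((2 + 9/(-8))*38)*0 = ((2 + 9*(-⅛))*38)*0 = ((2 - 9/8)*38)*0 = ((7/8)*38)*0 = (133/4)*0 = 0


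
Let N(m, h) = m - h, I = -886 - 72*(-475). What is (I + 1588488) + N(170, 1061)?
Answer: 1620911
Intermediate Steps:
I = 33314 (I = -886 + 34200 = 33314)
(I + 1588488) + N(170, 1061) = (33314 + 1588488) + (170 - 1*1061) = 1621802 + (170 - 1061) = 1621802 - 891 = 1620911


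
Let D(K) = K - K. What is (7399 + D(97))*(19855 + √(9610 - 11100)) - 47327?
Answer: 146859818 + 7399*I*√1490 ≈ 1.4686e+8 + 2.8561e+5*I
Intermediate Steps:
D(K) = 0
(7399 + D(97))*(19855 + √(9610 - 11100)) - 47327 = (7399 + 0)*(19855 + √(9610 - 11100)) - 47327 = 7399*(19855 + √(-1490)) - 47327 = 7399*(19855 + I*√1490) - 47327 = (146907145 + 7399*I*√1490) - 47327 = 146859818 + 7399*I*√1490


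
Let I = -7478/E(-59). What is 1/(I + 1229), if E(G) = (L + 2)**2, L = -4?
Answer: -2/1281 ≈ -0.0015613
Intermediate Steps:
E(G) = 4 (E(G) = (-4 + 2)**2 = (-2)**2 = 4)
I = -3739/2 (I = -7478/4 = -7478*1/4 = -3739/2 ≈ -1869.5)
1/(I + 1229) = 1/(-3739/2 + 1229) = 1/(-1281/2) = -2/1281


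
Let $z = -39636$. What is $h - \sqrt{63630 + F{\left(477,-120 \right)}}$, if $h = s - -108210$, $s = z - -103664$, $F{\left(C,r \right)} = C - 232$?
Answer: $172238 - 5 \sqrt{2555} \approx 1.7199 \cdot 10^{5}$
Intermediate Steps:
$F{\left(C,r \right)} = -232 + C$
$s = 64028$ ($s = -39636 - -103664 = -39636 + 103664 = 64028$)
$h = 172238$ ($h = 64028 - -108210 = 64028 + 108210 = 172238$)
$h - \sqrt{63630 + F{\left(477,-120 \right)}} = 172238 - \sqrt{63630 + \left(-232 + 477\right)} = 172238 - \sqrt{63630 + 245} = 172238 - \sqrt{63875} = 172238 - 5 \sqrt{2555}$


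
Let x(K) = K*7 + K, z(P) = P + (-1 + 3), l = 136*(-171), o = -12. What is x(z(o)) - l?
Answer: 23176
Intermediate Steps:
l = -23256
z(P) = 2 + P (z(P) = P + 2 = 2 + P)
x(K) = 8*K (x(K) = 7*K + K = 8*K)
x(z(o)) - l = 8*(2 - 12) - 1*(-23256) = 8*(-10) + 23256 = -80 + 23256 = 23176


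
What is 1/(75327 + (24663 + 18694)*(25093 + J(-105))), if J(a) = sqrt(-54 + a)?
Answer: 1088032528/1183815080878953175 - 43357*I*sqrt(159)/1183815080878953175 ≈ 9.1909e-10 - 4.6182e-13*I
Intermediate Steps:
1/(75327 + (24663 + 18694)*(25093 + J(-105))) = 1/(75327 + (24663 + 18694)*(25093 + sqrt(-54 - 105))) = 1/(75327 + 43357*(25093 + sqrt(-159))) = 1/(75327 + 43357*(25093 + I*sqrt(159))) = 1/(75327 + (1087957201 + 43357*I*sqrt(159))) = 1/(1088032528 + 43357*I*sqrt(159))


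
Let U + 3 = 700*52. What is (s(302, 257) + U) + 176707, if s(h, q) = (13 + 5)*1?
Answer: 213122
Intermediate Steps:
s(h, q) = 18 (s(h, q) = 18*1 = 18)
U = 36397 (U = -3 + 700*52 = -3 + 36400 = 36397)
(s(302, 257) + U) + 176707 = (18 + 36397) + 176707 = 36415 + 176707 = 213122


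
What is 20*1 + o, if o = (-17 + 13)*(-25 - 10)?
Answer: 160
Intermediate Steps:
o = 140 (o = -4*(-35) = 140)
20*1 + o = 20*1 + 140 = 20 + 140 = 160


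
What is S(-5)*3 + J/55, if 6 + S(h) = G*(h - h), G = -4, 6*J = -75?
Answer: -401/22 ≈ -18.227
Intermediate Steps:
J = -25/2 (J = (⅙)*(-75) = -25/2 ≈ -12.500)
S(h) = -6 (S(h) = -6 - 4*(h - h) = -6 - 4*0 = -6 + 0 = -6)
S(-5)*3 + J/55 = -6*3 - 25/2/55 = -18 - 25/2*1/55 = -18 - 5/22 = -401/22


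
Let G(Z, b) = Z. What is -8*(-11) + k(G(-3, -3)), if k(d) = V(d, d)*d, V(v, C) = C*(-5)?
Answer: 43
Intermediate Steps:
V(v, C) = -5*C
k(d) = -5*d² (k(d) = (-5*d)*d = -5*d²)
-8*(-11) + k(G(-3, -3)) = -8*(-11) - 5*(-3)² = 88 - 5*9 = 88 - 45 = 43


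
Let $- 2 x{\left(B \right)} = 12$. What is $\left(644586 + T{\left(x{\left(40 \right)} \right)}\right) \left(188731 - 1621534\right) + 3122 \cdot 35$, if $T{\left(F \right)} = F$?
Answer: $-923556048470$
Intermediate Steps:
$x{\left(B \right)} = -6$ ($x{\left(B \right)} = \left(- \frac{1}{2}\right) 12 = -6$)
$\left(644586 + T{\left(x{\left(40 \right)} \right)}\right) \left(188731 - 1621534\right) + 3122 \cdot 35 = \left(644586 - 6\right) \left(188731 - 1621534\right) + 3122 \cdot 35 = 644580 \left(-1432803\right) + 109270 = -923556157740 + 109270 = -923556048470$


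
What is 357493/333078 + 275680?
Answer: 91823300533/333078 ≈ 2.7568e+5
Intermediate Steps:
357493/333078 + 275680 = 91823300533/333078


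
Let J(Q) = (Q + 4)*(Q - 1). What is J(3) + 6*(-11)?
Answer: -52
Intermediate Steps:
J(Q) = (-1 + Q)*(4 + Q) (J(Q) = (4 + Q)*(-1 + Q) = (-1 + Q)*(4 + Q))
J(3) + 6*(-11) = (-4 + 3**2 + 3*3) + 6*(-11) = (-4 + 9 + 9) - 66 = 14 - 66 = -52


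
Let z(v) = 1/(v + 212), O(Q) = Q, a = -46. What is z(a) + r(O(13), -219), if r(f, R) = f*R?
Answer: -472601/166 ≈ -2847.0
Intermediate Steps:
r(f, R) = R*f
z(v) = 1/(212 + v)
z(a) + r(O(13), -219) = 1/(212 - 46) - 219*13 = 1/166 - 2847 = -472601/166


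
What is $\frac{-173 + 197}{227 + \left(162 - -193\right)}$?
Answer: $\frac{4}{97} \approx 0.041237$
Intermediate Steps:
$\frac{-173 + 197}{227 + \left(162 - -193\right)} = \frac{24}{227 + \left(162 + 193\right)} = \frac{24}{227 + 355} = \frac{24}{582} = 24 \cdot \frac{1}{582} = \frac{4}{97}$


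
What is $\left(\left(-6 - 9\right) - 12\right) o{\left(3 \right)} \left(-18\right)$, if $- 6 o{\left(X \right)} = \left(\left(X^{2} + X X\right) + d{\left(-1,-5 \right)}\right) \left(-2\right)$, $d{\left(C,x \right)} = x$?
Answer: $2106$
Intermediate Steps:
$o{\left(X \right)} = - \frac{5}{3} + \frac{2 X^{2}}{3}$ ($o{\left(X \right)} = - \frac{\left(\left(X^{2} + X X\right) - 5\right) \left(-2\right)}{6} = - \frac{\left(\left(X^{2} + X^{2}\right) - 5\right) \left(-2\right)}{6} = - \frac{\left(2 X^{2} - 5\right) \left(-2\right)}{6} = - \frac{\left(-5 + 2 X^{2}\right) \left(-2\right)}{6} = - \frac{10 - 4 X^{2}}{6} = - \frac{5}{3} + \frac{2 X^{2}}{3}$)
$\left(\left(-6 - 9\right) - 12\right) o{\left(3 \right)} \left(-18\right) = \left(\left(-6 - 9\right) - 12\right) \left(- \frac{5}{3} + \frac{2 \cdot 3^{2}}{3}\right) \left(-18\right) = \left(-15 - 12\right) \left(- \frac{5}{3} + \frac{2}{3} \cdot 9\right) \left(-18\right) = - 27 \left(- \frac{5}{3} + 6\right) \left(-18\right) = \left(-27\right) \frac{13}{3} \left(-18\right) = \left(-117\right) \left(-18\right) = 2106$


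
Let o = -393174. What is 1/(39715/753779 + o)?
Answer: -57983/22797404987 ≈ -2.5434e-6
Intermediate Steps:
1/(39715/753779 + o) = 1/(39715/753779 - 393174) = 1/(39715*(1/753779) - 393174) = 1/(3055/57983 - 393174) = 1/(-22797404987/57983) = -57983/22797404987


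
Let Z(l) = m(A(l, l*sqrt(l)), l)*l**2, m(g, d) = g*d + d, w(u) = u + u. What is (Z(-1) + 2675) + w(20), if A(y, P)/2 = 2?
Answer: 2710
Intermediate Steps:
A(y, P) = 4 (A(y, P) = 2*2 = 4)
w(u) = 2*u
m(g, d) = d + d*g (m(g, d) = d*g + d = d + d*g)
Z(l) = 5*l**3 (Z(l) = (l*(1 + 4))*l**2 = (l*5)*l**2 = (5*l)*l**2 = 5*l**3)
(Z(-1) + 2675) + w(20) = (5*(-1)**3 + 2675) + 2*20 = (5*(-1) + 2675) + 40 = (-5 + 2675) + 40 = 2670 + 40 = 2710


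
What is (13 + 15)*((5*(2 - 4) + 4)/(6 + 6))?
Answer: -14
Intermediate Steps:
(13 + 15)*((5*(2 - 4) + 4)/(6 + 6)) = 28*((5*(-2) + 4)/12) = 28*((-10 + 4)*(1/12)) = 28*(-6*1/12) = 28*(-½) = -14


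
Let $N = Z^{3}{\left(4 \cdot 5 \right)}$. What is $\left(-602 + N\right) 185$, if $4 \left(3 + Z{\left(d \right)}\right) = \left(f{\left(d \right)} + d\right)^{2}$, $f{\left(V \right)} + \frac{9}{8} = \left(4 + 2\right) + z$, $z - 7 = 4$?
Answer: $\frac{100519448827542265}{16777216} \approx 5.9914 \cdot 10^{9}$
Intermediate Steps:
$z = 11$ ($z = 7 + 4 = 11$)
$f{\left(V \right)} = \frac{127}{8}$ ($f{\left(V \right)} = - \frac{9}{8} + \left(\left(4 + 2\right) + 11\right) = - \frac{9}{8} + \left(6 + 11\right) = - \frac{9}{8} + 17 = \frac{127}{8}$)
$Z{\left(d \right)} = -3 + \frac{\left(\frac{127}{8} + d\right)^{2}}{4}$
$N = \frac{543358471924801}{16777216}$ ($N = \left(-3 + \frac{\left(127 + 8 \cdot 4 \cdot 5\right)^{2}}{256}\right)^{3} = \left(-3 + \frac{\left(127 + 8 \cdot 20\right)^{2}}{256}\right)^{3} = \left(-3 + \frac{\left(127 + 160\right)^{2}}{256}\right)^{3} = \left(-3 + \frac{287^{2}}{256}\right)^{3} = \left(-3 + \frac{1}{256} \cdot 82369\right)^{3} = \left(-3 + \frac{82369}{256}\right)^{3} = \left(\frac{81601}{256}\right)^{3} = \frac{543358471924801}{16777216} \approx 3.2387 \cdot 10^{7}$)
$\left(-602 + N\right) 185 = \left(-602 + \frac{543358471924801}{16777216}\right) 185 = \frac{543348372040769}{16777216} \cdot 185 = \frac{100519448827542265}{16777216}$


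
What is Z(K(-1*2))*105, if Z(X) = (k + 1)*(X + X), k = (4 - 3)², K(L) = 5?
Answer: 2100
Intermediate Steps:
k = 1 (k = 1² = 1)
Z(X) = 4*X (Z(X) = (1 + 1)*(X + X) = 2*(2*X) = 4*X)
Z(K(-1*2))*105 = (4*5)*105 = 20*105 = 2100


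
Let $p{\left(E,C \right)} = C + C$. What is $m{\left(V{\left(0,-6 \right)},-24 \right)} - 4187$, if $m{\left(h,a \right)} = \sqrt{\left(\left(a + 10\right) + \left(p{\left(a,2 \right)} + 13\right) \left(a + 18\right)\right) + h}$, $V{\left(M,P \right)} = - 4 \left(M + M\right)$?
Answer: $-4187 + 2 i \sqrt{29} \approx -4187.0 + 10.77 i$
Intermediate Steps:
$p{\left(E,C \right)} = 2 C$
$V{\left(M,P \right)} = - 8 M$ ($V{\left(M,P \right)} = - 4 \cdot 2 M = - 8 M$)
$m{\left(h,a \right)} = \sqrt{316 + h + 18 a}$ ($m{\left(h,a \right)} = \sqrt{\left(\left(a + 10\right) + \left(2 \cdot 2 + 13\right) \left(a + 18\right)\right) + h} = \sqrt{\left(\left(10 + a\right) + \left(4 + 13\right) \left(18 + a\right)\right) + h} = \sqrt{\left(\left(10 + a\right) + 17 \left(18 + a\right)\right) + h} = \sqrt{\left(\left(10 + a\right) + \left(306 + 17 a\right)\right) + h} = \sqrt{\left(316 + 18 a\right) + h} = \sqrt{316 + h + 18 a}$)
$m{\left(V{\left(0,-6 \right)},-24 \right)} - 4187 = \sqrt{316 - 0 + 18 \left(-24\right)} - 4187 = \sqrt{316 + 0 - 432} - 4187 = \sqrt{-116} - 4187 = 2 i \sqrt{29} - 4187 = -4187 + 2 i \sqrt{29}$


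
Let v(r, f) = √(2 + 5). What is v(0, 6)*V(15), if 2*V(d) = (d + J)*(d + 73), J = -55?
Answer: -1760*√7 ≈ -4656.5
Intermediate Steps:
v(r, f) = √7
V(d) = (-55 + d)*(73 + d)/2 (V(d) = ((d - 55)*(d + 73))/2 = ((-55 + d)*(73 + d))/2 = (-55 + d)*(73 + d)/2)
v(0, 6)*V(15) = √7*(-4015/2 + (½)*15² + 9*15) = √7*(-4015/2 + (½)*225 + 135) = √7*(-4015/2 + 225/2 + 135) = √7*(-1760) = -1760*√7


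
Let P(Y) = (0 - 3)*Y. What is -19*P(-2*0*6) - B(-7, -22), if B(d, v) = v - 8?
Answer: 30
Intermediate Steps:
B(d, v) = -8 + v
P(Y) = -3*Y
-19*P(-2*0*6) - B(-7, -22) = -(-57)*-2*0*6 - (-8 - 22) = -(-57)*0*6 - 1*(-30) = -(-57)*0 + 30 = -19*0 + 30 = 0 + 30 = 30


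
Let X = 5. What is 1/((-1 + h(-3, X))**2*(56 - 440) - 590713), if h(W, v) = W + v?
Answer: -1/591097 ≈ -1.6918e-6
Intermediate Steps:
1/((-1 + h(-3, X))**2*(56 - 440) - 590713) = 1/((-1 + (-3 + 5))**2*(56 - 440) - 590713) = 1/((-1 + 2)**2*(-384) - 590713) = 1/(1**2*(-384) - 590713) = 1/(1*(-384) - 590713) = 1/(-384 - 590713) = 1/(-591097) = -1/591097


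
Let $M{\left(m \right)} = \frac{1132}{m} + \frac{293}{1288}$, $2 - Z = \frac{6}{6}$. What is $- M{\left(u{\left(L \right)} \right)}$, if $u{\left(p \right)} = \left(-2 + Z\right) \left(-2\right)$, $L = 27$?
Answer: $- \frac{729301}{1288} \approx -566.23$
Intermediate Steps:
$Z = 1$ ($Z = 2 - \frac{6}{6} = 2 - 6 \cdot \frac{1}{6} = 2 - 1 = 1$)
$u{\left(p \right)} = 2$ ($u{\left(p \right)} = \left(-2 + 1\right) \left(-2\right) = \left(-1\right) \left(-2\right) = 2$)
$M{\left(m \right)} = \frac{293}{1288} + \frac{1132}{m}$ ($M{\left(m \right)} = \frac{1132}{m} + 293 \cdot \frac{1}{1288} = \frac{1132}{m} + \frac{293}{1288} = \frac{293}{1288} + \frac{1132}{m}$)
$- M{\left(u{\left(L \right)} \right)} = - (\frac{293}{1288} + \frac{1132}{2}) = - (\frac{293}{1288} + 1132 \cdot \frac{1}{2}) = - (\frac{293}{1288} + 566) = \left(-1\right) \frac{729301}{1288} = - \frac{729301}{1288}$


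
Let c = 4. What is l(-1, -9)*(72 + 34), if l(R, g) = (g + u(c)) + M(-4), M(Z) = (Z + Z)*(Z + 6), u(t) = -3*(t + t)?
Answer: -5194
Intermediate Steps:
u(t) = -6*t
M(Z) = 2*Z*(6 + Z) (M(Z) = (2*Z)*(6 + Z) = 2*Z*(6 + Z))
l(R, g) = -40 + g (l(R, g) = (g - 6*4) + 2*(-4)*(6 - 4) = (g - 24) + 2*(-4)*2 = (-24 + g) - 16 = -40 + g)
l(-1, -9)*(72 + 34) = (-40 - 9)*(72 + 34) = -49*106 = -5194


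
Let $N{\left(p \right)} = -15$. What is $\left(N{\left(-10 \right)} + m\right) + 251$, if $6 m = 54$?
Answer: $245$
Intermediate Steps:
$m = 9$ ($m = \frac{1}{6} \cdot 54 = 9$)
$\left(N{\left(-10 \right)} + m\right) + 251 = \left(-15 + 9\right) + 251 = -6 + 251 = 245$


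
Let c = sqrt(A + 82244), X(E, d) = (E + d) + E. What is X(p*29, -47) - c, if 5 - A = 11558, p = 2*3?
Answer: 301 - sqrt(70691) ≈ 35.122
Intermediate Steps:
p = 6
A = -11553 (A = 5 - 1*11558 = 5 - 11558 = -11553)
X(E, d) = d + 2*E
c = sqrt(70691) (c = sqrt(-11553 + 82244) = sqrt(70691) ≈ 265.88)
X(p*29, -47) - c = (-47 + 2*(6*29)) - sqrt(70691) = (-47 + 2*174) - sqrt(70691) = (-47 + 348) - sqrt(70691) = 301 - sqrt(70691)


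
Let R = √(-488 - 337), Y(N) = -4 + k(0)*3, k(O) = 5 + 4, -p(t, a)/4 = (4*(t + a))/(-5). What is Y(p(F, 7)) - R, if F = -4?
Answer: 23 - 5*I*√33 ≈ 23.0 - 28.723*I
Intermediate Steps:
p(t, a) = 16*a/5 + 16*t/5 (p(t, a) = -4*4*(t + a)/(-5) = -4*4*(a + t)*(-1)/5 = -4*(4*a + 4*t)*(-1)/5 = -4*(-4*a/5 - 4*t/5) = 16*a/5 + 16*t/5)
k(O) = 9
Y(N) = 23 (Y(N) = -4 + 9*3 = -4 + 27 = 23)
R = 5*I*√33 (R = √(-825) = 5*I*√33 ≈ 28.723*I)
Y(p(F, 7)) - R = 23 - 5*I*√33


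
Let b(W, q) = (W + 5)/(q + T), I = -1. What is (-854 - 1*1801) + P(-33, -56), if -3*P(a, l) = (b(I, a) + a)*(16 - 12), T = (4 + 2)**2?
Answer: -23515/9 ≈ -2612.8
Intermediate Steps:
T = 36 (T = 6**2 = 36)
b(W, q) = (5 + W)/(36 + q) (b(W, q) = (W + 5)/(q + 36) = (5 + W)/(36 + q))
P(a, l) = -16/(3*(36 + a)) - 4*a/3 (P(a, l) = -((5 - 1)/(36 + a) + a)*(16 - 12)/3 = -(4/(36 + a) + a)*4/3 = -(a + 4/(36 + a))*4/3 = -(4*a + 16/(36 + a))/3 = -16/(3*(36 + a)) - 4*a/3)
(-854 - 1*1801) + P(-33, -56) = (-854 - 1*1801) + 4*(-4 - 1*(-33)*(36 - 33))/(3*(36 - 33)) = (-854 - 1801) + (4/3)*(-4 - 1*(-33)*3)/3 = -2655 + (4/3)*(1/3)*(-4 + 99) = -2655 + (4/3)*(1/3)*95 = -2655 + 380/9 = -23515/9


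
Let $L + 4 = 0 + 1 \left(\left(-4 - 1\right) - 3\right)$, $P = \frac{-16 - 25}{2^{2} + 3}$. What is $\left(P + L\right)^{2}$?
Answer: $\frac{15625}{49} \approx 318.88$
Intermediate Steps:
$P = - \frac{41}{7}$ ($P = - \frac{41}{4 + 3} = - \frac{41}{7} \approx -5.8571$)
$L = -12$ ($L = -4 + \left(0 + 1 \left(\left(-4 - 1\right) - 3\right)\right) = -4 + \left(0 + 1 \left(-5 - 3\right)\right) = -4 + \left(0 + 1 \left(-8\right)\right) = -4 + \left(0 - 8\right) = -4 - 8 = -12$)
$\left(P + L\right)^{2} = \left(- \frac{41}{7} - 12\right)^{2} = \left(- \frac{125}{7}\right)^{2} = \frac{15625}{49}$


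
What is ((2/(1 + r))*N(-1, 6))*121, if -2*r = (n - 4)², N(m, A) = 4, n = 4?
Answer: 968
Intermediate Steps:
r = 0 (r = -(4 - 4)²/2 = -½*0² = -½*0 = 0)
((2/(1 + r))*N(-1, 6))*121 = ((2/(1 + 0))*4)*121 = ((2/1)*4)*121 = ((2*1)*4)*121 = (2*4)*121 = 8*121 = 968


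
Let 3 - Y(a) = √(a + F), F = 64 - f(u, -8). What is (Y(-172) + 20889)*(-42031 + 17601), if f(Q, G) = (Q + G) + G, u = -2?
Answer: -510391560 + 73290*I*√10 ≈ -5.1039e+8 + 2.3176e+5*I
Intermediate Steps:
f(Q, G) = Q + 2*G (f(Q, G) = (G + Q) + G = Q + 2*G)
F = 82 (F = 64 - (-2 + 2*(-8)) = 64 - (-2 - 16) = 64 - 1*(-18) = 64 + 18 = 82)
Y(a) = 3 - √(82 + a) (Y(a) = 3 - √(a + 82) = 3 - √(82 + a))
(Y(-172) + 20889)*(-42031 + 17601) = ((3 - √(82 - 172)) + 20889)*(-42031 + 17601) = ((3 - √(-90)) + 20889)*(-24430) = ((3 - 3*I*√10) + 20889)*(-24430) = (20892 - 3*I*√10)*(-24430) = -510391560 + 73290*I*√10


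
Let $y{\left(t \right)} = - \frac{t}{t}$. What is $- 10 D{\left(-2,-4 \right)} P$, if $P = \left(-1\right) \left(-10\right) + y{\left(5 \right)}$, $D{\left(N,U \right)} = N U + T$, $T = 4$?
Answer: $-1080$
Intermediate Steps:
$D{\left(N,U \right)} = 4 + N U$ ($D{\left(N,U \right)} = N U + 4 = 4 + N U$)
$y{\left(t \right)} = -1$ ($y{\left(t \right)} = \left(-1\right) 1 = -1$)
$P = 9$ ($P = \left(-1\right) \left(-10\right) - 1 = 10 - 1 = 9$)
$- 10 D{\left(-2,-4 \right)} P = - 10 \left(4 - -8\right) 9 = - 10 \left(4 + 8\right) 9 = \left(-10\right) 12 \cdot 9 = \left(-120\right) 9 = -1080$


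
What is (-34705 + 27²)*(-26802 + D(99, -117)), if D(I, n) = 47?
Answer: 909027880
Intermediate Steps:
(-34705 + 27²)*(-26802 + D(99, -117)) = (-34705 + 27²)*(-26802 + 47) = (-34705 + 729)*(-26755) = -33976*(-26755) = 909027880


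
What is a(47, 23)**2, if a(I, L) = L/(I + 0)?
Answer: 529/2209 ≈ 0.23947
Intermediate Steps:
a(I, L) = L/I
a(47, 23)**2 = (23/47)**2 = 529/2209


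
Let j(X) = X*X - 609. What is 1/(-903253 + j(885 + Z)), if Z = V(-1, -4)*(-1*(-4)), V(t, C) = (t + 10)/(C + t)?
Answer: -25/3333229 ≈ -7.5002e-6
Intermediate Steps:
V(t, C) = (10 + t)/(C + t)
Z = -36/5 (Z = ((10 - 1)/(-4 - 1))*(-1*(-4)) = (9/(-5))*4 = -⅕*9*4 = -9/5*4 = -36/5 ≈ -7.2000)
j(X) = -609 + X² (j(X) = X² - 609 = -609 + X²)
1/(-903253 + j(885 + Z)) = 1/(-903253 + (-609 + (885 - 36/5)²)) = 1/(-903253 + (-609 + (4389/5)²)) = 1/(-903253 + (-609 + 19263321/25)) = 1/(-903253 + 19248096/25) = 1/(-3333229/25) = -25/3333229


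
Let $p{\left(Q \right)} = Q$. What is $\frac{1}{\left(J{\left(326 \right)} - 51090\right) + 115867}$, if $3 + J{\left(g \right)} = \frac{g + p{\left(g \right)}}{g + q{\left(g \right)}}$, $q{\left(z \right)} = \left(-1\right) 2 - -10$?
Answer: $\frac{167}{10817584} \approx 1.5438 \cdot 10^{-5}$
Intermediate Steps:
$q{\left(z \right)} = 8$ ($q{\left(z \right)} = -2 + 10 = 8$)
$J{\left(g \right)} = -3 + \frac{2 g}{8 + g}$ ($J{\left(g \right)} = -3 + \frac{g + g}{g + 8} = -3 + \frac{2 g}{8 + g}$)
$\frac{1}{\left(J{\left(326 \right)} - 51090\right) + 115867} = \frac{1}{\left(\frac{-24 - 326}{8 + 326} - 51090\right) + 115867} = \frac{1}{\left(\frac{-24 - 326}{334} - 51090\right) + 115867} = \frac{1}{\left(\frac{1}{334} \left(-350\right) - 51090\right) + 115867} = \frac{1}{\left(- \frac{175}{167} - 51090\right) + 115867} = \frac{1}{- \frac{8532205}{167} + 115867} = \frac{1}{\frac{10817584}{167}} = \frac{167}{10817584}$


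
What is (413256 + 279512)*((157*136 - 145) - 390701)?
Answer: -255973619392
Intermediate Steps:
(413256 + 279512)*((157*136 - 145) - 390701) = 692768*((21352 - 145) - 390701) = 692768*(21207 - 390701) = 692768*(-369494) = -255973619392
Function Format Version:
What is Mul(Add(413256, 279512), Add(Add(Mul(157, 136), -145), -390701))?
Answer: -255973619392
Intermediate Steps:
Mul(Add(413256, 279512), Add(Add(Mul(157, 136), -145), -390701)) = Mul(692768, Add(Add(21352, -145), -390701)) = Mul(692768, Add(21207, -390701)) = Mul(692768, -369494) = -255973619392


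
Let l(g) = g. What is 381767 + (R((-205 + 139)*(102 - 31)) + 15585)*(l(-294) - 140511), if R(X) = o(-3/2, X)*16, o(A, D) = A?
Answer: -2190684838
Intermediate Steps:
R(X) = -24 (R(X) = -3/2*16 = -24)
381767 + (R((-205 + 139)*(102 - 31)) + 15585)*(l(-294) - 140511) = 381767 + (-24 + 15585)*(-294 - 140511) = 381767 + 15561*(-140805) = 381767 - 2191066605 = -2190684838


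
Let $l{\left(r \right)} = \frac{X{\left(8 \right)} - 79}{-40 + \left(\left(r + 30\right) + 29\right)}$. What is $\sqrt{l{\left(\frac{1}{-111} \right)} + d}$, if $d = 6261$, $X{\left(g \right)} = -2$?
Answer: $\frac{\sqrt{6950706819}}{1054} \approx 79.099$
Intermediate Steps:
$l{\left(r \right)} = - \frac{81}{19 + r}$ ($l{\left(r \right)} = \frac{-2 - 79}{-40 + \left(\left(r + 30\right) + 29\right)} = - \frac{81}{-40 + \left(\left(30 + r\right) + 29\right)} = - \frac{81}{-40 + \left(59 + r\right)} = - \frac{81}{19 + r}$)
$\sqrt{l{\left(\frac{1}{-111} \right)} + d} = \sqrt{- \frac{81}{19 + \frac{1}{-111}} + 6261} = \sqrt{- \frac{81}{19 - \frac{1}{111}} + 6261} = \sqrt{- \frac{81}{\frac{2108}{111}} + 6261} = \sqrt{\left(-81\right) \frac{111}{2108} + 6261} = \sqrt{- \frac{8991}{2108} + 6261} = \sqrt{\frac{13189197}{2108}} = \frac{\sqrt{6950706819}}{1054}$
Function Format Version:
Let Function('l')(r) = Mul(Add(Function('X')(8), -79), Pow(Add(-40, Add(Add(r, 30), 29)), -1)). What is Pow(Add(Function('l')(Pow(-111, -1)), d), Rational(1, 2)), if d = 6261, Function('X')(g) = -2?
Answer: Mul(Rational(1, 1054), Pow(6950706819, Rational(1, 2))) ≈ 79.099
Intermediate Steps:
Function('l')(r) = Mul(-81, Pow(Add(19, r), -1)) (Function('l')(r) = Mul(Add(-2, -79), Pow(Add(-40, Add(Add(r, 30), 29)), -1)) = Mul(-81, Pow(Add(-40, Add(Add(30, r), 29)), -1)) = Mul(-81, Pow(Add(-40, Add(59, r)), -1)) = Mul(-81, Pow(Add(19, r), -1)))
Pow(Add(Function('l')(Pow(-111, -1)), d), Rational(1, 2)) = Pow(Add(Mul(-81, Pow(Add(19, Pow(-111, -1)), -1)), 6261), Rational(1, 2)) = Pow(Add(Mul(-81, Pow(Add(19, Rational(-1, 111)), -1)), 6261), Rational(1, 2)) = Pow(Add(Mul(-81, Pow(Rational(2108, 111), -1)), 6261), Rational(1, 2)) = Pow(Add(Mul(-81, Rational(111, 2108)), 6261), Rational(1, 2)) = Pow(Add(Rational(-8991, 2108), 6261), Rational(1, 2)) = Pow(Rational(13189197, 2108), Rational(1, 2)) = Mul(Rational(1, 1054), Pow(6950706819, Rational(1, 2)))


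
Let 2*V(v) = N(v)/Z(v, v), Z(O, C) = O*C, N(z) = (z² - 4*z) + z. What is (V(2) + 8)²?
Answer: 961/16 ≈ 60.063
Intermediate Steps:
N(z) = z² - 3*z
Z(O, C) = C*O
V(v) = (-3 + v)/(2*v) (V(v) = ((v*(-3 + v))/((v*v)))/2 = ((v*(-3 + v))/(v²))/2 = ((v*(-3 + v))/v²)/2 = ((-3 + v)/v)/2 = (-3 + v)/(2*v))
(V(2) + 8)² = ((½)*(-3 + 2)/2 + 8)² = ((½)*(½)*(-1) + 8)² = (-¼ + 8)² = (31/4)² = 961/16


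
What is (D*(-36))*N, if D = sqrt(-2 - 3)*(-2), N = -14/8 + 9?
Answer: 522*I*sqrt(5) ≈ 1167.2*I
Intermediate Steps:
N = 29/4 (N = -14*1/8 + 9 = -7/4 + 9 = 29/4 ≈ 7.2500)
D = -2*I*sqrt(5) (D = sqrt(-5)*(-2) = (I*sqrt(5))*(-2) = -2*I*sqrt(5) ≈ -4.4721*I)
(D*(-36))*N = (-2*I*sqrt(5)*(-36))*(29/4) = (72*I*sqrt(5))*(29/4) = 522*I*sqrt(5)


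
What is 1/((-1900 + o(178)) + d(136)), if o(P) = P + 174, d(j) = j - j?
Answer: -1/1548 ≈ -0.00064600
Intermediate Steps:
d(j) = 0
o(P) = 174 + P
1/((-1900 + o(178)) + d(136)) = 1/((-1900 + (174 + 178)) + 0) = 1/((-1900 + 352) + 0) = 1/(-1548 + 0) = 1/(-1548) = -1/1548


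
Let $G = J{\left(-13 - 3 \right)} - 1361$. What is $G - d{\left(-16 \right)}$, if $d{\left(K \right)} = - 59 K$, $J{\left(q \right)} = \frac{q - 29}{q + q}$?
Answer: $- \frac{73715}{32} \approx -2303.6$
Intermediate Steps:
$J{\left(q \right)} = \frac{-29 + q}{2 q}$
$G = - \frac{43507}{32}$ ($G = \frac{-29 - 16}{2 \left(-13 - 3\right)} - 1361 = \frac{-29 - 16}{2 \left(-16\right)} - 1361 = \frac{1}{2} \left(- \frac{1}{16}\right) \left(-45\right) - 1361 = \frac{45}{32} - 1361 = - \frac{43507}{32} \approx -1359.6$)
$G - d{\left(-16 \right)} = - \frac{43507}{32} - \left(-59\right) \left(-16\right) = - \frac{43507}{32} - 944 = - \frac{73715}{32}$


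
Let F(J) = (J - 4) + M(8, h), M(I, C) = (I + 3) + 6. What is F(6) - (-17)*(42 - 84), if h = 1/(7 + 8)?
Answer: -695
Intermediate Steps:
h = 1/15 ≈ 0.066667
M(I, C) = 9 + I (M(I, C) = (3 + I) + 6 = 9 + I)
F(J) = 13 + J (F(J) = (J - 4) + (9 + 8) = (-4 + J) + 17 = 13 + J)
F(6) - (-17)*(42 - 84) = (13 + 6) - (-17)*(42 - 84) = 19 - (-17)*(-42) = 19 - 1*714 = 19 - 714 = -695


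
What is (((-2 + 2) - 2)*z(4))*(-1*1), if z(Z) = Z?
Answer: 8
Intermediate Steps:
(((-2 + 2) - 2)*z(4))*(-1*1) = (((-2 + 2) - 2)*4)*(-1*1) = ((0 - 2)*4)*(-1) = -2*4*(-1) = -8*(-1) = 8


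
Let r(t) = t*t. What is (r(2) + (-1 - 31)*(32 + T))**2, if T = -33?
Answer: 1296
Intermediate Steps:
r(t) = t**2
(r(2) + (-1 - 31)*(32 + T))**2 = (2**2 + (-1 - 31)*(32 - 33))**2 = (4 - 32*(-1))**2 = (4 + 32)**2 = 36**2 = 1296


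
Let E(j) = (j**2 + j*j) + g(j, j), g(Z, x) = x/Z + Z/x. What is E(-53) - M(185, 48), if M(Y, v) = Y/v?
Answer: 269575/48 ≈ 5616.1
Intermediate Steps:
g(Z, x) = Z/x + x/Z
E(j) = 2 + 2*j**2 (E(j) = (j**2 + j*j) + (j/j + j/j) = (j**2 + j**2) + (1 + 1) = 2*j**2 + 2 = 2 + 2*j**2)
E(-53) - M(185, 48) = (2 + 2*(-53)**2) - 185/48 = (2 + 2*2809) - 185/48 = (2 + 5618) - 1*185/48 = 5620 - 185/48 = 269575/48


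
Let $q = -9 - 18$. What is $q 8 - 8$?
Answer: $-224$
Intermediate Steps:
$q = -27$ ($q = -9 - 18 = -27$)
$q 8 - 8 = \left(-27\right) 8 - 8 = -216 - 8 = -224$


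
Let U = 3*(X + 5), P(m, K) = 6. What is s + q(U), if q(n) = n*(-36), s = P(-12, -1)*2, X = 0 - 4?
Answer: -96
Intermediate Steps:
X = -4
s = 12 (s = 6*2 = 12)
U = 3 (U = 3*(-4 + 5) = 3*1 = 3)
q(n) = -36*n
s + q(U) = 12 - 36*3 = 12 - 108 = -96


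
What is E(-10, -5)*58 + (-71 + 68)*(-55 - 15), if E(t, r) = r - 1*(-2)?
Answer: 36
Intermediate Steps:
E(t, r) = 2 + r (E(t, r) = r + 2 = 2 + r)
E(-10, -5)*58 + (-71 + 68)*(-55 - 15) = (2 - 5)*58 + (-71 + 68)*(-55 - 15) = -3*58 - 3*(-70) = -174 + 210 = 36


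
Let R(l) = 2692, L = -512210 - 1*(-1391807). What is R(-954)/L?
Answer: 2692/879597 ≈ 0.0030605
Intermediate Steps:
L = 879597 (L = -512210 + 1391807 = 879597)
R(-954)/L = 2692/879597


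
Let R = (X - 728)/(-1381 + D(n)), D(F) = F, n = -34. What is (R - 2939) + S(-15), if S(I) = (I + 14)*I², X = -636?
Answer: -4475696/1415 ≈ -3163.0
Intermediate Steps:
S(I) = I²*(14 + I) (S(I) = (14 + I)*I² = I²*(14 + I))
R = 1364/1415 (R = (-636 - 728)/(-1381 - 34) = -1364/(-1415) = -1364*(-1/1415) = 1364/1415 ≈ 0.96396)
(R - 2939) + S(-15) = (1364/1415 - 2939) + (-15)²*(14 - 15) = -4157321/1415 + 225*(-1) = -4157321/1415 - 225 = -4475696/1415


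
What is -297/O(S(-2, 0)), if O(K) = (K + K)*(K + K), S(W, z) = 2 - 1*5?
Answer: -33/4 ≈ -8.2500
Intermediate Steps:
S(W, z) = -3 (S(W, z) = 2 - 5 = -3)
O(K) = 4*K**2 (O(K) = (2*K)*(2*K) = 4*K**2)
-297/O(S(-2, 0)) = -297/(4*(-3)**2) = -297/(4*9) = -297/36 = -297*1/36 = -33/4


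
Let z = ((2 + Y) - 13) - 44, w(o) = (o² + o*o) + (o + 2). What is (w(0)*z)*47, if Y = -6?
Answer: -5734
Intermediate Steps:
w(o) = 2 + o + 2*o² (w(o) = (o² + o²) + (2 + o) = 2*o² + (2 + o) = 2 + o + 2*o²)
z = -61 (z = ((2 - 6) - 13) - 44 = (-4 - 13) - 44 = -17 - 44 = -61)
(w(0)*z)*47 = ((2 + 0 + 2*0²)*(-61))*47 = ((2 + 0 + 2*0)*(-61))*47 = ((2 + 0 + 0)*(-61))*47 = (2*(-61))*47 = -122*47 = -5734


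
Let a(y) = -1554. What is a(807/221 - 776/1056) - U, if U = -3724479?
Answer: 3722925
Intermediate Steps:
a(807/221 - 776/1056) - U = -1554 - 1*(-3724479) = -1554 + 3724479 = 3722925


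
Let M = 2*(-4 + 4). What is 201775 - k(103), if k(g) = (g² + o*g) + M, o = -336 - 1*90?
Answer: 235044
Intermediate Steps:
o = -426 (o = -336 - 90 = -426)
M = 0 (M = 2*0 = 0)
k(g) = g² - 426*g (k(g) = (g² - 426*g) + 0 = g² - 426*g)
201775 - k(103) = 201775 - 103*(-426 + 103) = 201775 - 103*(-323) = 201775 - 1*(-33269) = 201775 + 33269 = 235044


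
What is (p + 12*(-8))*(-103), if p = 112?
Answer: -1648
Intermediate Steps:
(p + 12*(-8))*(-103) = (112 + 12*(-8))*(-103) = (112 - 96)*(-103) = 16*(-103) = -1648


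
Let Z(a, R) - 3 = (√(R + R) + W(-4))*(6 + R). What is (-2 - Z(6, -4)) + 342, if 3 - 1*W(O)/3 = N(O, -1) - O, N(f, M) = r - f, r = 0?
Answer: 367 - 4*I*√2 ≈ 367.0 - 5.6569*I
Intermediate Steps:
N(f, M) = -f (N(f, M) = 0 - f = -f)
W(O) = 9 + 6*O (W(O) = 9 - 3*(-O - O) = 9 - (-6)*O = 9 + 6*O)
Z(a, R) = 3 + (-15 + √2*√R)*(6 + R) (Z(a, R) = 3 + (√(R + R) + (9 + 6*(-4)))*(6 + R) = 3 + (√(2*R) + (9 - 24))*(6 + R) = 3 + (√2*√R - 15)*(6 + R) = 3 + (-15 + √2*√R)*(6 + R))
(-2 - Z(6, -4)) + 342 = (-2 - (-87 - 15*(-4) + √2*(-4)^(3/2) + 6*√2*√(-4))) + 342 = (-2 - (-87 + 60 + √2*(-8*I) + 6*√2*(2*I))) + 342 = (-2 - (-87 + 60 - 8*I*√2 + 12*I*√2)) + 342 = (-2 - (-27 + 4*I*√2)) + 342 = (-2 + (27 - 4*I*√2)) + 342 = (25 - 4*I*√2) + 342 = 367 - 4*I*√2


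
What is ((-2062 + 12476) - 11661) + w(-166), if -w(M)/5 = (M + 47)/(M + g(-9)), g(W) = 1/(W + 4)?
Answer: -1039232/831 ≈ -1250.6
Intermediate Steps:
g(W) = 1/(4 + W)
w(M) = -5*(47 + M)/(-⅕ + M) (w(M) = -5*(M + 47)/(M + 1/(4 - 9)) = -5*(47 + M)/(M + 1/(-5)) = -5*(47 + M)/(M - ⅕) = -5*(47 + M)/(-⅕ + M))
((-2062 + 12476) - 11661) + w(-166) = ((-2062 + 12476) - 11661) + 25*(-47 - 1*(-166))/(-1 + 5*(-166)) = (10414 - 11661) + 25*(-47 + 166)/(-1 - 830) = -1247 + 25*119/(-831) = -1247 + 25*(-1/831)*119 = -1247 - 2975/831 = -1039232/831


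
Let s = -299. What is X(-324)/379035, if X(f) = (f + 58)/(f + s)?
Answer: 38/33734115 ≈ 1.1265e-6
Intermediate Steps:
X(f) = (58 + f)/(-299 + f) (X(f) = (f + 58)/(f - 299) = (58 + f)/(-299 + f))
X(-324)/379035 = ((58 - 324)/(-299 - 324))/379035 = (-266/(-623))*(1/379035) = -1/623*(-266)*(1/379035) = (38/89)*(1/379035) = 38/33734115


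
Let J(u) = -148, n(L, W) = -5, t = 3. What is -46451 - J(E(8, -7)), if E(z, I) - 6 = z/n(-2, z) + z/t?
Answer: -46303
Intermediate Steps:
E(z, I) = 6 + 2*z/15 (E(z, I) = 6 + (z/(-5) + z/3) = 6 + (z*(-⅕) + z*(⅓)) = 6 + (-z/5 + z/3) = 6 + 2*z/15)
-46451 - J(E(8, -7)) = -46451 - 1*(-148) = -46451 + 148 = -46303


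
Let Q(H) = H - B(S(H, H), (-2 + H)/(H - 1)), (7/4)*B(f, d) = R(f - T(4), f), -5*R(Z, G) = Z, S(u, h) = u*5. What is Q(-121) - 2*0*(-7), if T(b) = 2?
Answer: -6663/35 ≈ -190.37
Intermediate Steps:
S(u, h) = 5*u
R(Z, G) = -Z/5
B(f, d) = 8/35 - 4*f/35 (B(f, d) = 4*(-(f - 1*2)/5)/7 = 4*(-(f - 2)/5)/7 = 4*(-(-2 + f)/5)/7 = 4*(2/5 - f/5)/7 = 8/35 - 4*f/35)
Q(H) = -8/35 + 11*H/7 (Q(H) = H - (8/35 - 4*H/7) = H + (-8/35 + 4*H/7) = -8/35 + 11*H/7)
Q(-121) - 2*0*(-7) = (-8/35 + (11/7)*(-121)) - 2*0*(-7) = (-8/35 - 1331/7) + 0*(-7) = -6663/35 + 0 = -6663/35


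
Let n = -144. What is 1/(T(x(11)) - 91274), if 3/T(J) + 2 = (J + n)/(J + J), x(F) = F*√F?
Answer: -22201735/2026380416212 + 66*√11/506595104053 ≈ -1.0956e-5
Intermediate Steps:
x(F) = F^(3/2)
T(J) = 3/(-2 + (-144 + J)/(2*J)) (T(J) = 3/(-2 + (J - 144)/(J + J)) = 3/(-2 + (-144 + J)/((2*J))) = 3/(-2 + (-144 + J)*(1/(2*J))) = 3/(-2 + (-144 + J)/(2*J)))
1/(T(x(11)) - 91274) = 1/(-2*11^(3/2)/(48 + 11^(3/2)) - 91274) = 1/(-2*11*√11/(48 + 11*√11) - 91274) = 1/(-22*√11/(48 + 11*√11) - 91274) = 1/(-91274 - 22*√11/(48 + 11*√11))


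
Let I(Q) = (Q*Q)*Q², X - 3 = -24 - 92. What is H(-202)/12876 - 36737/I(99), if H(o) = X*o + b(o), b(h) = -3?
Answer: 25194198253/14216820948 ≈ 1.7721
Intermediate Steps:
X = -113 (X = 3 + (-24 - 92) = 3 - 116 = -113)
H(o) = -3 - 113*o (H(o) = -113*o - 3 = -3 - 113*o)
I(Q) = Q⁴ (I(Q) = Q²*Q² = Q⁴)
H(-202)/12876 - 36737/I(99) = (-3 - 113*(-202))/12876 - 36737/(99⁴) = (-3 + 22826)*(1/12876) - 36737/96059601 = 22823*(1/12876) - 36737*1/96059601 = 787/444 - 36737/96059601 = 25194198253/14216820948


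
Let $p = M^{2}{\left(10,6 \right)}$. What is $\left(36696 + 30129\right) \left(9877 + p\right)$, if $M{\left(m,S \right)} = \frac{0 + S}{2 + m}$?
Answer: $\frac{2640188925}{4} \approx 6.6005 \cdot 10^{8}$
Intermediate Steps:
$M{\left(m,S \right)} = \frac{S}{2 + m}$
$p = \frac{1}{4}$ ($p = \left(\frac{6}{2 + 10}\right)^{2} = \left(\frac{6}{12}\right)^{2} = \left(6 \cdot \frac{1}{12}\right)^{2} = \left(\frac{1}{2}\right)^{2} = \frac{1}{4} \approx 0.25$)
$\left(36696 + 30129\right) \left(9877 + p\right) = \left(36696 + 30129\right) \left(9877 + \frac{1}{4}\right) = 66825 \cdot \frac{39509}{4} = \frac{2640188925}{4}$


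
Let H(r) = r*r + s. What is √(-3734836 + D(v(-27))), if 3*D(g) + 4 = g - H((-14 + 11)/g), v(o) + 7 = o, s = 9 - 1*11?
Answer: I*√4317484291/34 ≈ 1932.6*I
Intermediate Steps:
s = -2 (s = 9 - 11 = -2)
H(r) = -2 + r² (H(r) = r*r - 2 = r² - 2 = -2 + r²)
v(o) = -7 + o
D(g) = -⅔ - 3/g² + g/3 (D(g) = -4/3 + (g - (-2 + ((-14 + 11)/g)²))/3 = -4/3 + (g - (-2 + (-3/g)²))/3 = -4/3 + (g - (-2 + 9/g²))/3 = -4/3 + (g + (2 - 9/g²))/3 = -4/3 + (2 + g - 9/g²)/3 = -4/3 + (⅔ - 3/g² + g/3) = -⅔ - 3/g² + g/3)
√(-3734836 + D(v(-27))) = √(-3734836 + (-⅔ - 3/(-7 - 27)² + (-7 - 27)/3)) = √(-3734836 + (-⅔ - 3/(-34)² + (⅓)*(-34))) = √(-3734836 + (-⅔ - 3*1/1156 - 34/3)) = √(-3734836 + (-⅔ - 3/1156 - 34/3)) = √(-3734836 - 13875/1156) = √(-4317484291/1156) = I*√4317484291/34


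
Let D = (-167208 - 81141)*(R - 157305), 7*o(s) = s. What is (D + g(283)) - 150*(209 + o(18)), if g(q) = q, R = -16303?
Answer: 301807392175/7 ≈ 4.3115e+10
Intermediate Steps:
o(s) = s/7
D = 43115373192 (D = (-167208 - 81141)*(-16303 - 157305) = -248349*(-173608) = 43115373192)
(D + g(283)) - 150*(209 + o(18)) = (43115373192 + 283) - 150*(209 + (⅐)*18) = 43115373475 - 150*(209 + 18/7) = 43115373475 - 150*1481/7 = 43115373475 - 222150/7 = 301807392175/7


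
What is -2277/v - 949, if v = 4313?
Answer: -4095314/4313 ≈ -949.53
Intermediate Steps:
-2277/v - 949 = -2277/4313 - 949 = -4095314/4313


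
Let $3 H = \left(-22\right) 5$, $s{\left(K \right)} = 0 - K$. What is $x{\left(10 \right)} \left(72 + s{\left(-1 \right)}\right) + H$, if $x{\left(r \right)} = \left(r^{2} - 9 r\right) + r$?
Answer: $\frac{4270}{3} \approx 1423.3$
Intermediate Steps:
$s{\left(K \right)} = - K$
$H = - \frac{110}{3}$ ($H = \frac{\left(-22\right) 5}{3} = \frac{1}{3} \left(-110\right) = - \frac{110}{3} \approx -36.667$)
$x{\left(r \right)} = r^{2} - 8 r$
$x{\left(10 \right)} \left(72 + s{\left(-1 \right)}\right) + H = 10 \left(-8 + 10\right) \left(72 - -1\right) - \frac{110}{3} = 10 \cdot 2 \left(72 + 1\right) - \frac{110}{3} = 20 \cdot 73 - \frac{110}{3} = 1460 - \frac{110}{3} = \frac{4270}{3}$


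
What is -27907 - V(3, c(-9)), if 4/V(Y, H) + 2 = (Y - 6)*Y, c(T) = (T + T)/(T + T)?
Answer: -306973/11 ≈ -27907.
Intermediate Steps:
c(T) = 1 (c(T) = (2*T)/((2*T)) = (2*T)*(1/(2*T)) = 1)
V(Y, H) = 4/(-2 + Y*(-6 + Y)) (V(Y, H) = 4/(-2 + (Y - 6)*Y) = 4/(-2 + (-6 + Y)*Y) = 4/(-2 + Y*(-6 + Y)))
-27907 - V(3, c(-9)) = -27907 - 4/(-2 + 3**2 - 6*3) = -27907 - 4/(-2 + 9 - 18) = -27907 - 4/(-11) = -27907 - 4*(-1)/11 = -27907 - 1*(-4/11) = -27907 + 4/11 = -306973/11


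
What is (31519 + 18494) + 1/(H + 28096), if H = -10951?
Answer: 857472886/17145 ≈ 50013.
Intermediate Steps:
(31519 + 18494) + 1/(H + 28096) = (31519 + 18494) + 1/(-10951 + 28096) = 50013 + 1/17145 = 857472886/17145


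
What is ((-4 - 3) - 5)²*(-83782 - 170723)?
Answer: -36648720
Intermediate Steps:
((-4 - 3) - 5)²*(-83782 - 170723) = (-7 - 5)²*(-254505) = (-12)²*(-254505) = 144*(-254505) = -36648720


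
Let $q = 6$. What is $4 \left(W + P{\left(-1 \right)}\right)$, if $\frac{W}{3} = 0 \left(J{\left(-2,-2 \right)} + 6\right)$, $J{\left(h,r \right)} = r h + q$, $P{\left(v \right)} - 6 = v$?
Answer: $20$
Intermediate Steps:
$P{\left(v \right)} = 6 + v$
$J{\left(h,r \right)} = 6 + h r$ ($J{\left(h,r \right)} = r h + 6 = h r + 6 = 6 + h r$)
$W = 0$ ($W = 3 \cdot 0 \left(\left(6 - -4\right) + 6\right) = 3 \cdot 0 \left(\left(6 + 4\right) + 6\right) = 3 \cdot 0 \left(10 + 6\right) = 3 \cdot 0 \cdot 16 = 3 \cdot 0 = 0$)
$4 \left(W + P{\left(-1 \right)}\right) = 4 \left(0 + \left(6 - 1\right)\right) = 4 \left(0 + 5\right) = 4 \cdot 5 = 20$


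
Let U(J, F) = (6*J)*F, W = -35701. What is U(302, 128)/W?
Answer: -231936/35701 ≈ -6.4966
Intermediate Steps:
U(J, F) = 6*F*J
U(302, 128)/W = (6*128*302)/(-35701) = 231936*(-1/35701) = -231936/35701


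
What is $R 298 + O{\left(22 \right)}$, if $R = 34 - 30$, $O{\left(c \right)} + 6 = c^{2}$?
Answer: $1670$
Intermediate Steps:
$O{\left(c \right)} = -6 + c^{2}$
$R = 4$
$R 298 + O{\left(22 \right)} = 4 \cdot 298 - \left(6 - 22^{2}\right) = 1192 + \left(-6 + 484\right) = 1192 + 478 = 1670$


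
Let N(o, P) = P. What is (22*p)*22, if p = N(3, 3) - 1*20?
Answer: -8228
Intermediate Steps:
p = -17 (p = 3 - 1*20 = 3 - 20 = -17)
(22*p)*22 = (22*(-17))*22 = -374*22 = -8228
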